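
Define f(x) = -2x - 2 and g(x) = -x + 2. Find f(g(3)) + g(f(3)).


f(g(3)) = 0
g(f(3)) = 10
Sum = 10

10


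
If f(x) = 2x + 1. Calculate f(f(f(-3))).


f(-3) = -5
f(-5) = -9
f(-9) = -17

-17


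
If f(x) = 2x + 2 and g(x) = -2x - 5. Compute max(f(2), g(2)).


f(2) = 6
g(2) = -9
max = 6

6


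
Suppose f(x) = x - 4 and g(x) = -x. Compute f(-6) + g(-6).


f(-6) = -10
g(-6) = 6
Sum = -4

-4


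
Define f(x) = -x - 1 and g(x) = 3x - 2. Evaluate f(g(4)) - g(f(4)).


f(g(4)) = -11
g(f(4)) = -17
Difference = 6

6


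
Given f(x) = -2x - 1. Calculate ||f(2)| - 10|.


f(2) = -5
|-5| = 5
|5 - 10| = 5

5


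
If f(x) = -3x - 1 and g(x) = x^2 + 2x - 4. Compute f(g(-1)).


g(-1) = -5
f(-5) = 14

14


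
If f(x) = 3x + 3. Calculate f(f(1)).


f(1) = 6
f(6) = 21

21


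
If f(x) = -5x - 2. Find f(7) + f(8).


f(7) = -37
f(8) = -42
Sum = -79

-79


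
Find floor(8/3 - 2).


0


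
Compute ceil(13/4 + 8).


13/4 = 3.25
3.25 + 8 = 11.25
ceil(11.25) = 12

12


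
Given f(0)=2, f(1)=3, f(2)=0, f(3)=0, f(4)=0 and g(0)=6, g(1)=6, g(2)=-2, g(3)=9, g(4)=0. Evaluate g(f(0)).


f(0) = 2
g(2) = -2

-2


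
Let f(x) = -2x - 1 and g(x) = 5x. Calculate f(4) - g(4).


f(4) = -9
g(4) = 20
Difference = -29

-29


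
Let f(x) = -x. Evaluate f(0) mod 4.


f(0) = 0
0 mod 4 = 0

0


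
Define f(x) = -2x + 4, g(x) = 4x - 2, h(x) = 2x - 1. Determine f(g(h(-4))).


h(-4) = -9
g(-9) = -38
f(-38) = 80

80


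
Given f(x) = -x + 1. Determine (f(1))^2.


f(1) = 0
(0)^2 = 0

0


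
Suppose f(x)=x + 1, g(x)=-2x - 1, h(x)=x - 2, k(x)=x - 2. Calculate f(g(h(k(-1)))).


10


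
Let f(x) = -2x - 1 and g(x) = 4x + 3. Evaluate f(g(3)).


g(3) = 15
f(15) = -31

-31


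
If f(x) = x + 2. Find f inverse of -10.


Solve x + 2 = -10
x = (-10 - 2) / 1 = -12

-12


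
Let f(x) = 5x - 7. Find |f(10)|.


43


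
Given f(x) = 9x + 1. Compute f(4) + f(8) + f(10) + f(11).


f(4) = 37
f(8) = 73
f(10) = 91
f(11) = 100
Sum = 301

301


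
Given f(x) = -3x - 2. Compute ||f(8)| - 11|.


f(8) = -26
|-26| = 26
|26 - 11| = 15

15


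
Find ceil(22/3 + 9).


22/3 = 7.3333
7.3333 + 9 = 16.3333
ceil(16.3333) = 17

17


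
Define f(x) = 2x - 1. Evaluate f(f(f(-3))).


f(-3) = -7
f(-7) = -15
f(-15) = -31

-31


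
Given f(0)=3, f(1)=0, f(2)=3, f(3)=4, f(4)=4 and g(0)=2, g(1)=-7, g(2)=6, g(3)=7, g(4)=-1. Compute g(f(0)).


f(0) = 3
g(3) = 7

7


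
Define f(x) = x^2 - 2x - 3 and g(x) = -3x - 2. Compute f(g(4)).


221


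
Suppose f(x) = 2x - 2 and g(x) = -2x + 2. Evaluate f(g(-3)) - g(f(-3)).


f(g(-3)) = 14
g(f(-3)) = 18
Difference = -4

-4


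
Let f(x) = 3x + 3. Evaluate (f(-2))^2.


f(-2) = -3
(-3)^2 = 9

9


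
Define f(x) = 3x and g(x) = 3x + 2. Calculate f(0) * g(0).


f(0) = 0
g(0) = 2
Product = 0

0


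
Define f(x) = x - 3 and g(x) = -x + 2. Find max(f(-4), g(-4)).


f(-4) = -7
g(-4) = 6
max = 6

6


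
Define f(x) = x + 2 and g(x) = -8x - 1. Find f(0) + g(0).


1


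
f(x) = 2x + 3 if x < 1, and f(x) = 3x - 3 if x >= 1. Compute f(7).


7 satisfies x >= 1
f(7) = 18

18


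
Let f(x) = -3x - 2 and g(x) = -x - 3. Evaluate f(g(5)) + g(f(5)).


f(g(5)) = 22
g(f(5)) = 14
Sum = 36

36


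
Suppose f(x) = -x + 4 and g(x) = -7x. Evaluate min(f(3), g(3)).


f(3) = 1
g(3) = -21
min = -21

-21


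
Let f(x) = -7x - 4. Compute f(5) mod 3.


f(5) = -39
-39 mod 3 = 0

0


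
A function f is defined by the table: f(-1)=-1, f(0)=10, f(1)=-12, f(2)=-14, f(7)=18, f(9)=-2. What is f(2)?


Reading from the table at x = 2

-14


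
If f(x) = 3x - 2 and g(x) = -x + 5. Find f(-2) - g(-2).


f(-2) = -8
g(-2) = 7
Difference = -15

-15


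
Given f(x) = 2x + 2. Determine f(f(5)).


26


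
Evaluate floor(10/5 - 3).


10/5 = 2
2 - 3 = -1
floor(-1) = -1

-1


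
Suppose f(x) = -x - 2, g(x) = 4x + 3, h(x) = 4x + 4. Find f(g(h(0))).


h(0) = 4
g(4) = 19
f(19) = -21

-21


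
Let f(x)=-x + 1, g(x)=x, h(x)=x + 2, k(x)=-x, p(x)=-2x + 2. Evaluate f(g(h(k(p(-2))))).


p(-2) = 6
k(6) = -6
h(-6) = -4
g(-4) = -4
f(-4) = 5

5


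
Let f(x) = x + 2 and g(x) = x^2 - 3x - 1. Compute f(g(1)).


g(1) = -3
f(-3) = -1

-1


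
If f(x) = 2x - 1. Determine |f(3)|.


f(3) = 5
|5| = 5

5


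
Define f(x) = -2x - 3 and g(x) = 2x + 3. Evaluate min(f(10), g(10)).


-23


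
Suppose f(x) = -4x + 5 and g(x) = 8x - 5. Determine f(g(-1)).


57


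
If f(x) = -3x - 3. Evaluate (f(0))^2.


f(0) = -3
(-3)^2 = 9

9


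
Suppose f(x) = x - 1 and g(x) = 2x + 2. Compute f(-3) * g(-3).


f(-3) = -4
g(-3) = -4
Product = 16

16


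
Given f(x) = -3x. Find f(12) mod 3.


f(12) = -36
-36 mod 3 = 0

0


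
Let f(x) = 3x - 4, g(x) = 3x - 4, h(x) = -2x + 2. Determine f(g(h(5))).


h(5) = -8
g(-8) = -28
f(-28) = -88

-88


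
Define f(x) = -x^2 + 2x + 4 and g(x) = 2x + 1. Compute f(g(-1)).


g(-1) = -1
f(-1) = (-1)*(-1)^2 + 2*(-1) + 4 = 1

1


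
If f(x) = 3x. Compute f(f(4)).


f(4) = 12
f(12) = 36

36


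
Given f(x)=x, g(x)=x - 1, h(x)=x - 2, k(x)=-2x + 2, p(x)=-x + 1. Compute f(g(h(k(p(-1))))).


-5


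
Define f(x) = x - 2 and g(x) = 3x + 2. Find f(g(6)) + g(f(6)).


f(g(6)) = 18
g(f(6)) = 14
Sum = 32

32


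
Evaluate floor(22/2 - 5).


22/2 = 11
11 - 5 = 6
floor(6) = 6

6


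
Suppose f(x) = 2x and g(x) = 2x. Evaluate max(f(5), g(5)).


10


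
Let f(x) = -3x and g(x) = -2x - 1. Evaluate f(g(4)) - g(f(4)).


f(g(4)) = 27
g(f(4)) = 23
Difference = 4

4


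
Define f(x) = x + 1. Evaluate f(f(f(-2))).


1


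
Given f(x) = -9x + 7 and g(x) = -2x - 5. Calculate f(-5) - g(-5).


f(-5) = 52
g(-5) = 5
Difference = 47

47


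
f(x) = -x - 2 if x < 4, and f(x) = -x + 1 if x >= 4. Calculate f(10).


10 satisfies x >= 4
f(10) = -9

-9


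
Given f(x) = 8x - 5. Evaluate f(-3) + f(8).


f(-3) = -29
f(8) = 59
Sum = 30

30


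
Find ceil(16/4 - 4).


16/4 = 4
4 - 4 = 0
ceil(0) = 0

0


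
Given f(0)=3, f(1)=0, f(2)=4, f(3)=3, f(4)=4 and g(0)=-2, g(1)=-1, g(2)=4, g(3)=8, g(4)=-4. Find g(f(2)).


f(2) = 4
g(4) = -4

-4


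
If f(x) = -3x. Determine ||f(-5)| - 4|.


f(-5) = 15
|15| = 15
|15 - 4| = 11

11


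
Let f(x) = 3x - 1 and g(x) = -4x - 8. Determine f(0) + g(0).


f(0) = -1
g(0) = -8
Sum = -9

-9


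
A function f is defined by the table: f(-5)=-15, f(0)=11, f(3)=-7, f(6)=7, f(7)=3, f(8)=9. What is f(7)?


Reading from the table at x = 7

3


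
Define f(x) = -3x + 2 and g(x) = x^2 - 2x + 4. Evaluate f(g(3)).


-19


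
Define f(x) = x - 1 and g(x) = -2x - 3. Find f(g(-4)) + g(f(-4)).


f(g(-4)) = 4
g(f(-4)) = 7
Sum = 11

11


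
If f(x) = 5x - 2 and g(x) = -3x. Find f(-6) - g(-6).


-50


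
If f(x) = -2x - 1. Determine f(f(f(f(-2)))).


f(-2) = 3
f(3) = -7
f(-7) = 13
f(13) = -27

-27


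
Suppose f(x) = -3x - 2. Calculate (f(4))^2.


f(4) = -14
(-14)^2 = 196

196


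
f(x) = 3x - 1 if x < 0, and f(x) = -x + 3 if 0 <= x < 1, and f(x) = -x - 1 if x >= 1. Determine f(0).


0 satisfies 0 <= x < 1
f(0) = 3

3


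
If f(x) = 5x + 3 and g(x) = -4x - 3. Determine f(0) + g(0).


f(0) = 3
g(0) = -3
Sum = 0

0


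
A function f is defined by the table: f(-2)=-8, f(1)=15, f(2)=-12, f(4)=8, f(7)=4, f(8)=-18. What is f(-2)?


-8


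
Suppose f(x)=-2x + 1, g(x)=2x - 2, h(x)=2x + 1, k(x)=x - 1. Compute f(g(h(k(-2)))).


k(-2) = -3
h(-3) = -5
g(-5) = -12
f(-12) = 25

25


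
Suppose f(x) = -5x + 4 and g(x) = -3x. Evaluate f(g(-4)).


-56


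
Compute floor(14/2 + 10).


14/2 = 7
7 + 10 = 17
floor(17) = 17

17


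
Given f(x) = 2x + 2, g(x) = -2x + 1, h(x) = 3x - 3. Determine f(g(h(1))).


h(1) = 0
g(0) = 1
f(1) = 4

4


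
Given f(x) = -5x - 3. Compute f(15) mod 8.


f(15) = -78
-78 mod 8 = 2

2


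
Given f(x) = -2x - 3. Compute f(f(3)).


f(3) = -9
f(-9) = 15

15


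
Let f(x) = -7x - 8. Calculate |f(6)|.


f(6) = -50
|-50| = 50

50


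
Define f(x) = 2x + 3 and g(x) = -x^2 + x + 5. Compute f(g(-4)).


g(-4) = -15
f(-15) = -27

-27


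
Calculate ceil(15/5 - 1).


15/5 = 3
3 - 1 = 2
ceil(2) = 2

2


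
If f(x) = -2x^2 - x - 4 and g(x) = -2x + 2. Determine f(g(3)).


g(3) = -4
f(-4) = (-2)*(-4)^2 - 1*(-4) - 4 = -32

-32


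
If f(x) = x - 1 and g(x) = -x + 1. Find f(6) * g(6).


f(6) = 5
g(6) = -5
Product = -25

-25


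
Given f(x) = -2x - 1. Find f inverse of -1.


Solve -2x - 1 = -1
x = (-1 + 1) / (-2) = 0

0


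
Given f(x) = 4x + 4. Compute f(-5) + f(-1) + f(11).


f(-5) = -16
f(-1) = 0
f(11) = 48
Sum = 32

32


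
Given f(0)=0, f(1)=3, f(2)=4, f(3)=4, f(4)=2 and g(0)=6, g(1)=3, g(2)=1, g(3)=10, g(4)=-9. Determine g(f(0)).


f(0) = 0
g(0) = 6

6


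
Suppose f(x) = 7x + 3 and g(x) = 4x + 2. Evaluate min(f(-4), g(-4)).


f(-4) = -25
g(-4) = -14
min = -25

-25


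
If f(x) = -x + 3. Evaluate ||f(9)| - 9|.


f(9) = -6
|-6| = 6
|6 - 9| = 3

3


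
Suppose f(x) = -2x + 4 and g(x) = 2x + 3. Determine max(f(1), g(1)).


5


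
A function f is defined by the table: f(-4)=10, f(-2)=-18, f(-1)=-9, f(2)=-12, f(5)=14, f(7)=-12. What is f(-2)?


Reading from the table at x = -2

-18


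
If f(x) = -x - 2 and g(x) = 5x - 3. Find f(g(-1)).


g(-1) = -8
f(-8) = 6

6


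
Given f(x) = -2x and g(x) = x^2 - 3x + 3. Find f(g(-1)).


g(-1) = 7
f(7) = -14

-14


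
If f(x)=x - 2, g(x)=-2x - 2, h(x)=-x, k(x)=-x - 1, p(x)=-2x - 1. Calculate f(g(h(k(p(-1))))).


p(-1) = 1
k(1) = -2
h(-2) = 2
g(2) = -6
f(-6) = -8

-8


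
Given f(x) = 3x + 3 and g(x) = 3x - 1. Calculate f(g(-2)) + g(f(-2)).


f(g(-2)) = -18
g(f(-2)) = -10
Sum = -28

-28


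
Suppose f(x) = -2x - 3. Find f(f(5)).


f(5) = -13
f(-13) = 23

23


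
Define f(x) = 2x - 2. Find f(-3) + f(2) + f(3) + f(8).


f(-3) = -8
f(2) = 2
f(3) = 4
f(8) = 14
Sum = 12

12


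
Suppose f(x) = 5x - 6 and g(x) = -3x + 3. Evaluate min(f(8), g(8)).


f(8) = 34
g(8) = -21
min = -21

-21


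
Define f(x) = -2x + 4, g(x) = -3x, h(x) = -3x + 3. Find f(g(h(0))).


h(0) = 3
g(3) = -9
f(-9) = 22

22


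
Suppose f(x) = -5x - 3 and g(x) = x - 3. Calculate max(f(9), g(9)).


6


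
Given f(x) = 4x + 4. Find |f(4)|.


f(4) = 20
|20| = 20

20


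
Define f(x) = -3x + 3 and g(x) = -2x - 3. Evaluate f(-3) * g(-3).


f(-3) = 12
g(-3) = 3
Product = 36

36


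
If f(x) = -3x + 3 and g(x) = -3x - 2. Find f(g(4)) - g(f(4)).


f(g(4)) = 45
g(f(4)) = 25
Difference = 20

20


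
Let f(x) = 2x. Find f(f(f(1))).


8


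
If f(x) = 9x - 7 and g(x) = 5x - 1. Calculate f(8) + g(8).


f(8) = 65
g(8) = 39
Sum = 104

104


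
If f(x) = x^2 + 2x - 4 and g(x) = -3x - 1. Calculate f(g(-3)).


g(-3) = 8
f(8) = 1*(8)^2 + 2*(8) - 4 = 76

76


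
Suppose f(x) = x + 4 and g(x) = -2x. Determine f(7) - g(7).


f(7) = 11
g(7) = -14
Difference = 25

25


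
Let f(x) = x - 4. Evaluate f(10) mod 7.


f(10) = 6
6 mod 7 = 6

6


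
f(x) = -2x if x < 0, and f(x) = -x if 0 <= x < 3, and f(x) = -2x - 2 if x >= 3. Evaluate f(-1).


-1 satisfies x < 0
f(-1) = 2

2


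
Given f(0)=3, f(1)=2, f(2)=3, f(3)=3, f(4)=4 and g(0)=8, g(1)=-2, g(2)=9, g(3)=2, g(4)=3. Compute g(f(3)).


f(3) = 3
g(3) = 2

2


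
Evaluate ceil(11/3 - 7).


11/3 = 3.6667
3.6667 - 7 = -3.3333
ceil(-3.3333) = -3

-3


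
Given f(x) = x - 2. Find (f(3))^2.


1


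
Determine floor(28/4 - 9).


28/4 = 7
7 - 9 = -2
floor(-2) = -2

-2


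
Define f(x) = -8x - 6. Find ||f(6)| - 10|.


f(6) = -54
|-54| = 54
|54 - 10| = 44

44


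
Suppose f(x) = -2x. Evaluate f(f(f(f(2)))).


f(2) = -4
f(-4) = 8
f(8) = -16
f(-16) = 32

32


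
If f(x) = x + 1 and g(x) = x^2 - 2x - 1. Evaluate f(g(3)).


g(3) = 2
f(2) = 3

3


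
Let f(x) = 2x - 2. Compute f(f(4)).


10


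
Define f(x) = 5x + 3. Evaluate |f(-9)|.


f(-9) = -42
|-42| = 42

42


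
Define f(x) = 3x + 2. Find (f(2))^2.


f(2) = 8
(8)^2 = 64

64


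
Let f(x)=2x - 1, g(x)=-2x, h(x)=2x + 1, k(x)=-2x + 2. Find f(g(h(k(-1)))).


k(-1) = 4
h(4) = 9
g(9) = -18
f(-18) = -37

-37


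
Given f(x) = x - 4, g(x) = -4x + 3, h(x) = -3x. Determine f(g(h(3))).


h(3) = -9
g(-9) = 39
f(39) = 35

35


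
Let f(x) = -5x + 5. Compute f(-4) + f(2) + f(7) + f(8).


-45


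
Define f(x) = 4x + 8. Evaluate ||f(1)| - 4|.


f(1) = 12
|12| = 12
|12 - 4| = 8

8


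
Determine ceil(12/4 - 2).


12/4 = 3
3 - 2 = 1
ceil(1) = 1

1


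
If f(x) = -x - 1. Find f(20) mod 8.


f(20) = -21
-21 mod 8 = 3

3


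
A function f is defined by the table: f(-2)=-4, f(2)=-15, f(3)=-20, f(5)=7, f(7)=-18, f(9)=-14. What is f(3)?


Reading from the table at x = 3

-20


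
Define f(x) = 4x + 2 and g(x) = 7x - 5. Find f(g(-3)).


-102


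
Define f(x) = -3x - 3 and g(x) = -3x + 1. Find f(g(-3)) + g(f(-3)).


f(g(-3)) = -33
g(f(-3)) = -17
Sum = -50

-50


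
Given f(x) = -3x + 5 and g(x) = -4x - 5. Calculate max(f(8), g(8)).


f(8) = -19
g(8) = -37
max = -19

-19


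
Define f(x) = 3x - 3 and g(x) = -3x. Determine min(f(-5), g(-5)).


-18


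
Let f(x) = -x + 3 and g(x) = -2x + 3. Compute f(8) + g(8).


f(8) = -5
g(8) = -13
Sum = -18

-18


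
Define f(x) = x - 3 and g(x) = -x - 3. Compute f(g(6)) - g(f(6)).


f(g(6)) = -12
g(f(6)) = -6
Difference = -6

-6


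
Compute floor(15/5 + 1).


15/5 = 3
3 + 1 = 4
floor(4) = 4

4


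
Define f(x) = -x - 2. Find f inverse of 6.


Solve -x - 2 = 6
x = (6 + 2) / (-1) = -8

-8


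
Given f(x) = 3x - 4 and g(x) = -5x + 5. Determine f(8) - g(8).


f(8) = 20
g(8) = -35
Difference = 55

55


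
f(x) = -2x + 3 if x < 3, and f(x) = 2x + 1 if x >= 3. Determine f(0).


0 satisfies x < 3
f(0) = 3

3


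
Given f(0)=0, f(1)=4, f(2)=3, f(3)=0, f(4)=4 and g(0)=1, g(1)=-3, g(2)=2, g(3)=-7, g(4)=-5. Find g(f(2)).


f(2) = 3
g(3) = -7

-7


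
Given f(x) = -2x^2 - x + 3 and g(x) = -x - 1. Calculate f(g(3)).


g(3) = -4
f(-4) = (-2)*(-4)^2 - 1*(-4) + 3 = -25

-25


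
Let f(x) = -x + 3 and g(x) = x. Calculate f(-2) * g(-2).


f(-2) = 5
g(-2) = -2
Product = -10

-10


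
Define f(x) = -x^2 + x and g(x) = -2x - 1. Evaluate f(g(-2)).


g(-2) = 3
f(3) = (-1)*(3)^2 + 1*(3) = -6

-6


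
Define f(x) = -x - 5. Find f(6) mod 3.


f(6) = -11
-11 mod 3 = 1

1


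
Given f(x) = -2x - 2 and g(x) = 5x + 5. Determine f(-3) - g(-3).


14


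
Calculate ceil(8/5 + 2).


8/5 = 1.6
1.6 + 2 = 3.6
ceil(3.6) = 4

4


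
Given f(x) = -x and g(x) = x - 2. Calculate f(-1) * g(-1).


f(-1) = 1
g(-1) = -3
Product = -3

-3


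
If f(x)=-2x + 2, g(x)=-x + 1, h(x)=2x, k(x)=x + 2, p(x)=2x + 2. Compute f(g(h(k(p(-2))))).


0


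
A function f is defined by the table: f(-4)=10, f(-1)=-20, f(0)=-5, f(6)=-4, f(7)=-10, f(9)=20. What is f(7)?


Reading from the table at x = 7

-10


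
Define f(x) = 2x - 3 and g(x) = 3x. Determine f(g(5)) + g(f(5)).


f(g(5)) = 27
g(f(5)) = 21
Sum = 48

48


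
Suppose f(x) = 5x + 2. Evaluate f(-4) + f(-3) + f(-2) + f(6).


f(-4) = -18
f(-3) = -13
f(-2) = -8
f(6) = 32
Sum = -7

-7


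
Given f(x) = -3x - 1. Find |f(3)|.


f(3) = -10
|-10| = 10

10


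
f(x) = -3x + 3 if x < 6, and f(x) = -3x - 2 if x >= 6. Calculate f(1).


1 satisfies x < 6
f(1) = 0

0


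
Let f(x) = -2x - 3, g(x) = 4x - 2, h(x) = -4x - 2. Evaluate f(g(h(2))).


h(2) = -10
g(-10) = -42
f(-42) = 81

81


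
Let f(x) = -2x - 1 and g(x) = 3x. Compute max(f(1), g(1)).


f(1) = -3
g(1) = 3
max = 3

3


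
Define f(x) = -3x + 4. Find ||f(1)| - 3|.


f(1) = 1
|1| = 1
|1 - 3| = 2

2


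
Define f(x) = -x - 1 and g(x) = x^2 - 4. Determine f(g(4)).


g(4) = 12
f(12) = -13

-13


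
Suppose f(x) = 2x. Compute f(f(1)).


4


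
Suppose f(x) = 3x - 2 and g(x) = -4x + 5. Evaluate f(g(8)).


g(8) = -27
f(-27) = -83

-83


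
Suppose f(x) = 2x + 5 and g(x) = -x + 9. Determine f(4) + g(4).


f(4) = 13
g(4) = 5
Sum = 18

18


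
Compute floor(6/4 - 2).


-1


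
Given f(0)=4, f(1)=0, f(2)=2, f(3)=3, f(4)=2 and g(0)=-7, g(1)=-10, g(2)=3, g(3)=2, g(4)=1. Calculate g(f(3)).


2


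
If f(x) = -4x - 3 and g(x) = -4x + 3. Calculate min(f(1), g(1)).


f(1) = -7
g(1) = -1
min = -7

-7


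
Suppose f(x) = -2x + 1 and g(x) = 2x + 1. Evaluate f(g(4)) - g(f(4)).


f(g(4)) = -17
g(f(4)) = -13
Difference = -4

-4


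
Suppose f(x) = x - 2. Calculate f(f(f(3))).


f(3) = 1
f(1) = -1
f(-1) = -3

-3


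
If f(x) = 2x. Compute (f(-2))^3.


-64


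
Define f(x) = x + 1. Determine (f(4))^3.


f(4) = 5
(5)^3 = 125

125


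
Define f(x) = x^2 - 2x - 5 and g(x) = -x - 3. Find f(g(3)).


g(3) = -6
f(-6) = 1*(-6)^2 - 2*(-6) - 5 = 43

43


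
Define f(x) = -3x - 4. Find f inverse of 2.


Solve -3x - 4 = 2
x = (2 + 4) / (-3) = -2

-2


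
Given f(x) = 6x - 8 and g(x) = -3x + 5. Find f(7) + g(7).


f(7) = 34
g(7) = -16
Sum = 18

18


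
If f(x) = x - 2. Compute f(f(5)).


1


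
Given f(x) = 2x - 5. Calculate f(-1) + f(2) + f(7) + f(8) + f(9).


f(-1) = -7
f(2) = -1
f(7) = 9
f(8) = 11
f(9) = 13
Sum = 25

25


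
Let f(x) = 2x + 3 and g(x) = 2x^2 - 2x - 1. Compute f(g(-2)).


g(-2) = 11
f(11) = 25

25


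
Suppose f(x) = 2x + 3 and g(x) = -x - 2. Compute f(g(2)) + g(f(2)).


f(g(2)) = -5
g(f(2)) = -9
Sum = -14

-14


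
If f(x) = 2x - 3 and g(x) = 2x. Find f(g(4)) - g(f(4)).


f(g(4)) = 13
g(f(4)) = 10
Difference = 3

3


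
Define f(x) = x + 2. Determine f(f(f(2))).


f(2) = 4
f(4) = 6
f(6) = 8

8


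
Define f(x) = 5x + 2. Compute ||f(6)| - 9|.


23


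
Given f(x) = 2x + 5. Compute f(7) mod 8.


f(7) = 19
19 mod 8 = 3

3


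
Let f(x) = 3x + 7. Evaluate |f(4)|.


f(4) = 19
|19| = 19

19


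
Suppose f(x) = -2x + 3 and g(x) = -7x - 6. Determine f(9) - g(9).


54


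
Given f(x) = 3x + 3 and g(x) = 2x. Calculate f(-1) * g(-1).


f(-1) = 0
g(-1) = -2
Product = 0

0


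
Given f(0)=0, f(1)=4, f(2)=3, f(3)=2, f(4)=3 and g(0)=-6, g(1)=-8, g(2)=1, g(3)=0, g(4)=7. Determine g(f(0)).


f(0) = 0
g(0) = -6

-6


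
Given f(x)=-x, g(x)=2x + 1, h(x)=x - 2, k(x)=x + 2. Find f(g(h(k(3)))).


-7


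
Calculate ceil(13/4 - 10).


13/4 = 3.25
3.25 - 10 = -6.75
ceil(-6.75) = -6

-6


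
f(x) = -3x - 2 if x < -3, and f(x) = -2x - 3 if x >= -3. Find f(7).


7 satisfies x >= -3
f(7) = -17

-17


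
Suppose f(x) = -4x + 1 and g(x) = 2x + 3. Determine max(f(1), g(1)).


f(1) = -3
g(1) = 5
max = 5

5


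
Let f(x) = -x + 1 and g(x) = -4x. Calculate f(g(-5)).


-19


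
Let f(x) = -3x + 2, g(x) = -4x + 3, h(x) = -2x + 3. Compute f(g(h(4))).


h(4) = -5
g(-5) = 23
f(23) = -67

-67


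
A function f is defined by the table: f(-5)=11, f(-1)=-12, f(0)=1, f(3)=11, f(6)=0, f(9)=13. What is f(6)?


0


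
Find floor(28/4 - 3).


28/4 = 7
7 - 3 = 4
floor(4) = 4

4


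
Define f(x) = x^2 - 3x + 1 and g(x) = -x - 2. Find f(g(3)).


g(3) = -5
f(-5) = 1*(-5)^2 - 3*(-5) + 1 = 41

41


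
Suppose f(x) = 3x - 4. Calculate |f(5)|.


f(5) = 11
|11| = 11

11


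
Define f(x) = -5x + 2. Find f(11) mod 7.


3


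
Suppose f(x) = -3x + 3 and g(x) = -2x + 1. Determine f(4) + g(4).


f(4) = -9
g(4) = -7
Sum = -16

-16


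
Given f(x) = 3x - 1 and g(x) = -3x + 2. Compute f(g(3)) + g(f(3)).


-44


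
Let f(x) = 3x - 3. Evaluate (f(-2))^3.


f(-2) = -9
(-9)^3 = -729

-729


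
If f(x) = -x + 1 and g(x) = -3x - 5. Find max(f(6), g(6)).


f(6) = -5
g(6) = -23
max = -5

-5


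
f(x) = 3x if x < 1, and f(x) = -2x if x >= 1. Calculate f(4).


4 satisfies x >= 1
f(4) = -8

-8


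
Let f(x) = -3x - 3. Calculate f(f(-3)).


f(-3) = 6
f(6) = -21

-21


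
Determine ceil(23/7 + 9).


23/7 = 3.2857
3.2857 + 9 = 12.2857
ceil(12.2857) = 13

13


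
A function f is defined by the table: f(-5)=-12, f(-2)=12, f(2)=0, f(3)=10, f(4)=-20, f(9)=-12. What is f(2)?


Reading from the table at x = 2

0


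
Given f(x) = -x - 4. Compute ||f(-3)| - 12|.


f(-3) = -1
|-1| = 1
|1 - 12| = 11

11


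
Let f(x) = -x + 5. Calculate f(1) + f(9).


f(1) = 4
f(9) = -4
Sum = 0

0


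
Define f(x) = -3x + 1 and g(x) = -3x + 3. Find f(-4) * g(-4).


f(-4) = 13
g(-4) = 15
Product = 195

195


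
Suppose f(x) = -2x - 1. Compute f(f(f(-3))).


f(-3) = 5
f(5) = -11
f(-11) = 21

21


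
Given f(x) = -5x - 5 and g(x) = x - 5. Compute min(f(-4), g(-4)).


f(-4) = 15
g(-4) = -9
min = -9

-9


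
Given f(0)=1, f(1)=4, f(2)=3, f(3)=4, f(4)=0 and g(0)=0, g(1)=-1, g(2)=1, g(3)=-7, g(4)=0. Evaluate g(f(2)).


f(2) = 3
g(3) = -7

-7


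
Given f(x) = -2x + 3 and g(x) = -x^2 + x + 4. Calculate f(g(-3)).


g(-3) = -8
f(-8) = 19

19


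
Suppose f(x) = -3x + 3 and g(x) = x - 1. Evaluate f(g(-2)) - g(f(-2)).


4


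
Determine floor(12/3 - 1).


12/3 = 4
4 - 1 = 3
floor(3) = 3

3


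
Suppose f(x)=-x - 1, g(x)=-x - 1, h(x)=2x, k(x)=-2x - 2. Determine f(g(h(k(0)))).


k(0) = -2
h(-2) = -4
g(-4) = 3
f(3) = -4

-4


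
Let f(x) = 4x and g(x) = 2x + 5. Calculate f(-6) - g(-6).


f(-6) = -24
g(-6) = -7
Difference = -17

-17


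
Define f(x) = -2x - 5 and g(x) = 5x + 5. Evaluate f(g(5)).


g(5) = 30
f(30) = -65

-65


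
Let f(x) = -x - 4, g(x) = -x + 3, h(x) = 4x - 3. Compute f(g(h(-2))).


h(-2) = -11
g(-11) = 14
f(14) = -18

-18


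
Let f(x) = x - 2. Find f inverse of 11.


13


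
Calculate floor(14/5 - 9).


14/5 = 2.8
2.8 - 9 = -6.2
floor(-6.2) = -7

-7


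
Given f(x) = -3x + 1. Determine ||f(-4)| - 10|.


f(-4) = 13
|13| = 13
|13 - 10| = 3

3


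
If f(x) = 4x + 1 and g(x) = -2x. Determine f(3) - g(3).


19


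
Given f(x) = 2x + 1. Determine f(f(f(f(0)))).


15


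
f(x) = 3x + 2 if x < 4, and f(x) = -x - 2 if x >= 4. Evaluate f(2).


2 satisfies x < 4
f(2) = 8

8


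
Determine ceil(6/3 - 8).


6/3 = 2
2 - 8 = -6
ceil(-6) = -6

-6


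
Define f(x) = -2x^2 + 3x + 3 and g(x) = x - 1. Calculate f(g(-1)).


g(-1) = -2
f(-2) = (-2)*(-2)^2 + 3*(-2) + 3 = -11

-11


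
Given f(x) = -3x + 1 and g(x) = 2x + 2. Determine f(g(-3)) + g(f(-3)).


f(g(-3)) = 13
g(f(-3)) = 22
Sum = 35

35


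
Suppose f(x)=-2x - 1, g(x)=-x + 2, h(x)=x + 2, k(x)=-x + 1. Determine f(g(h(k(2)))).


k(2) = -1
h(-1) = 1
g(1) = 1
f(1) = -3

-3


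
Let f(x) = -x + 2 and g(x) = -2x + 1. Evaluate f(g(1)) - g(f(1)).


f(g(1)) = 3
g(f(1)) = -1
Difference = 4

4


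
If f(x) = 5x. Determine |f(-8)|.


40


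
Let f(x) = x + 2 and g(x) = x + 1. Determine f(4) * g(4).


f(4) = 6
g(4) = 5
Product = 30

30


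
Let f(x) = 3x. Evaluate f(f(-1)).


f(-1) = -3
f(-3) = -9

-9


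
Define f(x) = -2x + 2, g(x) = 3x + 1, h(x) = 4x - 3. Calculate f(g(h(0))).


18


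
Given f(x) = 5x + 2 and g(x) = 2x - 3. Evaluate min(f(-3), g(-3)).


f(-3) = -13
g(-3) = -9
min = -13

-13


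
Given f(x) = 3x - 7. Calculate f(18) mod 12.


f(18) = 47
47 mod 12 = 11

11


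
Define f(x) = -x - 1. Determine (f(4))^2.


f(4) = -5
(-5)^2 = 25

25


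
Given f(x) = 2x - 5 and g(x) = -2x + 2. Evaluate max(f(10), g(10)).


15


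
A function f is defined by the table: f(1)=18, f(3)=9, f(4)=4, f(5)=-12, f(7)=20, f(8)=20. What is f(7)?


Reading from the table at x = 7

20


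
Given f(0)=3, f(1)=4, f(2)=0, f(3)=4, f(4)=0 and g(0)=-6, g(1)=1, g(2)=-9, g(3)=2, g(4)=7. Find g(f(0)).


f(0) = 3
g(3) = 2

2


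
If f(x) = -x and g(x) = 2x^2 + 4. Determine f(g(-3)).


g(-3) = 22
f(22) = -22

-22


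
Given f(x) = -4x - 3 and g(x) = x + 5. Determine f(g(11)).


g(11) = 16
f(16) = -67

-67


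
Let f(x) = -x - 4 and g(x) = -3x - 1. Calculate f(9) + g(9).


f(9) = -13
g(9) = -28
Sum = -41

-41


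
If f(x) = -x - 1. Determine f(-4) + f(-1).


f(-4) = 3
f(-1) = 0
Sum = 3

3


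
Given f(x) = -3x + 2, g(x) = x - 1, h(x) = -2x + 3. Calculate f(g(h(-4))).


h(-4) = 11
g(11) = 10
f(10) = -28

-28


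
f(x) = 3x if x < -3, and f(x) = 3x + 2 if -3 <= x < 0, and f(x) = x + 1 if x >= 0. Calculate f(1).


1 satisfies x >= 0
f(1) = 2

2


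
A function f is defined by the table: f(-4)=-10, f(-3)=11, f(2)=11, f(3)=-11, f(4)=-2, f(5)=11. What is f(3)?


Reading from the table at x = 3

-11


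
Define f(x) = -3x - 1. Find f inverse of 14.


Solve -3x - 1 = 14
x = (14 + 1) / (-3) = -5

-5


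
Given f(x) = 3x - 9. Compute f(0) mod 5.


f(0) = -9
-9 mod 5 = 1

1


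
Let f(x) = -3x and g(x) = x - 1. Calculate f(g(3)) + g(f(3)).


f(g(3)) = -6
g(f(3)) = -10
Sum = -16

-16


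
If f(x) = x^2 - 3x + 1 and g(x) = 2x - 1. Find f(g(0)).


5


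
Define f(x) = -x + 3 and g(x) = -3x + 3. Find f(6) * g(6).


45


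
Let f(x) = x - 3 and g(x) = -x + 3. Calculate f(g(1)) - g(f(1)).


-6


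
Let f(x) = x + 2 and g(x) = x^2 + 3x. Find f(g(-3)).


g(-3) = 0
f(0) = 2

2


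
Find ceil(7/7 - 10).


7/7 = 1
1 - 10 = -9
ceil(-9) = -9

-9


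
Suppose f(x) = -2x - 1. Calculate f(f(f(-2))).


f(-2) = 3
f(3) = -7
f(-7) = 13

13


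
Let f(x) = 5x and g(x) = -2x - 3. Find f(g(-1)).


g(-1) = -1
f(-1) = -5

-5


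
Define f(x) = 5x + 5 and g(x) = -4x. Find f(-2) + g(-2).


f(-2) = -5
g(-2) = 8
Sum = 3

3


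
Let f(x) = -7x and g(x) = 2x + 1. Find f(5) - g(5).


-46


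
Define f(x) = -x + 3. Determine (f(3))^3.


0


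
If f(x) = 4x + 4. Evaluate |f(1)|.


f(1) = 8
|8| = 8

8


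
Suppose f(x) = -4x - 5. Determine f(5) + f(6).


f(5) = -25
f(6) = -29
Sum = -54

-54


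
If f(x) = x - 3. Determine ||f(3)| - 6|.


f(3) = 0
|0| = 0
|0 - 6| = 6

6


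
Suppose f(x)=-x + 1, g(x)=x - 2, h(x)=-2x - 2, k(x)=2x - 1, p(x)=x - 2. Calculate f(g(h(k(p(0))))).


p(0) = -2
k(-2) = -5
h(-5) = 8
g(8) = 6
f(6) = -5

-5


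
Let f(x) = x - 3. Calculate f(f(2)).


f(2) = -1
f(-1) = -4

-4


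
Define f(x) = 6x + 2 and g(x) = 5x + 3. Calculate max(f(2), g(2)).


f(2) = 14
g(2) = 13
max = 14

14


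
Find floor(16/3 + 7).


16/3 = 5.3333
5.3333 + 7 = 12.3333
floor(12.3333) = 12

12


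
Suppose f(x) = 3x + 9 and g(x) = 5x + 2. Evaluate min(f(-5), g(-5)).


-23


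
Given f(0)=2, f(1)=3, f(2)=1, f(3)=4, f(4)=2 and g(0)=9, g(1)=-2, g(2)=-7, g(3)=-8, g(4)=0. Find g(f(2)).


f(2) = 1
g(1) = -2

-2


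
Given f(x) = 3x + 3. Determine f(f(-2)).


f(-2) = -3
f(-3) = -6

-6


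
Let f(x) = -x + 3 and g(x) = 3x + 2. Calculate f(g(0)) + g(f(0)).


12


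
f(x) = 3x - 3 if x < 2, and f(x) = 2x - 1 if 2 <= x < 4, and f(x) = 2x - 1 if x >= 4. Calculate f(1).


1 satisfies x < 2
f(1) = 0

0


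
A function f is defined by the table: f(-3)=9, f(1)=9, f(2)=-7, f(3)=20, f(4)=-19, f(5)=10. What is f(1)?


9


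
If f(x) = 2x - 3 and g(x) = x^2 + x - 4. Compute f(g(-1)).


g(-1) = -4
f(-4) = -11

-11


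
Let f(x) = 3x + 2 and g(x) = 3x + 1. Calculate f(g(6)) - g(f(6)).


f(g(6)) = 59
g(f(6)) = 61
Difference = -2

-2


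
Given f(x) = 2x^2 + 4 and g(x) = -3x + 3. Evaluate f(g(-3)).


g(-3) = 12
f(12) = 2*(12)^2 + 4 = 292

292


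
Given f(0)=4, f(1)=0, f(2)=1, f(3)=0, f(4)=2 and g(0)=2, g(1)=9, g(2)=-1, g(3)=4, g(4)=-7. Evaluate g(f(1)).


f(1) = 0
g(0) = 2

2


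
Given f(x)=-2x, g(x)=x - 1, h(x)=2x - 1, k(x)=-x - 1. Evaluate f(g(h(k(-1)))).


k(-1) = 0
h(0) = -1
g(-1) = -2
f(-2) = 4

4


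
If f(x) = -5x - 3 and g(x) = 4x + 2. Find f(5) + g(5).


f(5) = -28
g(5) = 22
Sum = -6

-6


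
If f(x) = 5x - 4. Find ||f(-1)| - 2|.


f(-1) = -9
|-9| = 9
|9 - 2| = 7

7


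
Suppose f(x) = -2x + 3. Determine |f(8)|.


f(8) = -13
|-13| = 13

13


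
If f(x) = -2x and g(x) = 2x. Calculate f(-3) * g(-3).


f(-3) = 6
g(-3) = -6
Product = -36

-36


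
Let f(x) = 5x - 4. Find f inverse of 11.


Solve 5x - 4 = 11
x = (11 + 4) / 5 = 3

3


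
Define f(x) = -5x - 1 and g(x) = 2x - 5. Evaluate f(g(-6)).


84


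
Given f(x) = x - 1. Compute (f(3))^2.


f(3) = 2
(2)^2 = 4

4


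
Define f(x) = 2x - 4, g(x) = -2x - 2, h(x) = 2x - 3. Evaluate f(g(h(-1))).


h(-1) = -5
g(-5) = 8
f(8) = 12

12


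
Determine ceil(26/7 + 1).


26/7 = 3.7143
3.7143 + 1 = 4.7143
ceil(4.7143) = 5

5


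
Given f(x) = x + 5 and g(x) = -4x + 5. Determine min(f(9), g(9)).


-31


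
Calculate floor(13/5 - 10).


13/5 = 2.6
2.6 - 10 = -7.4
floor(-7.4) = -8

-8


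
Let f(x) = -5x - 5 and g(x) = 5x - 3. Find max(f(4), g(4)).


f(4) = -25
g(4) = 17
max = 17

17


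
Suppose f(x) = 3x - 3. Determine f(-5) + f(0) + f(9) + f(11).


f(-5) = -18
f(0) = -3
f(9) = 24
f(11) = 30
Sum = 33

33


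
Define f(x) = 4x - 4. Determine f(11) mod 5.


f(11) = 40
40 mod 5 = 0

0


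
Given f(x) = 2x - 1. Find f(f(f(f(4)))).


f(4) = 7
f(7) = 13
f(13) = 25
f(25) = 49

49


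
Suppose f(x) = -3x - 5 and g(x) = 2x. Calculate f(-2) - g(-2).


f(-2) = 1
g(-2) = -4
Difference = 5

5


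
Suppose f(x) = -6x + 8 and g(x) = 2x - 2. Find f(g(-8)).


116


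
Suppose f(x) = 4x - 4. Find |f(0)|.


f(0) = -4
|-4| = 4

4


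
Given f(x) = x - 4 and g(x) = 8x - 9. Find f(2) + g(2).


5


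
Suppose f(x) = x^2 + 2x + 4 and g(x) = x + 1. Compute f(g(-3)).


g(-3) = -2
f(-2) = 1*(-2)^2 + 2*(-2) + 4 = 4

4


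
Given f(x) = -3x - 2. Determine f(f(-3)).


f(-3) = 7
f(7) = -23

-23


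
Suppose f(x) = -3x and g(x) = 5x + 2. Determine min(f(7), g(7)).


-21


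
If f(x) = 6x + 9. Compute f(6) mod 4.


1


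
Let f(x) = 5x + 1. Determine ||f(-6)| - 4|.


f(-6) = -29
|-29| = 29
|29 - 4| = 25

25


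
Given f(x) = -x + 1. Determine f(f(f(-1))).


f(-1) = 2
f(2) = -1
f(-1) = 2

2


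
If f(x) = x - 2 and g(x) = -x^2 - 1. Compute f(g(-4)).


g(-4) = -17
f(-17) = -19

-19


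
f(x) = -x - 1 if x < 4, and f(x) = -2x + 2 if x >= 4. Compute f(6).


-10


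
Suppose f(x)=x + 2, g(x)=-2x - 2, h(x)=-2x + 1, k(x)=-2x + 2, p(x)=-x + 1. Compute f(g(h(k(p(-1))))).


p(-1) = 2
k(2) = -2
h(-2) = 5
g(5) = -12
f(-12) = -10

-10


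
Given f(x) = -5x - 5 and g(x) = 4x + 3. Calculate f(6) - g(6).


f(6) = -35
g(6) = 27
Difference = -62

-62


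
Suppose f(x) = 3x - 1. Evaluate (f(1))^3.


f(1) = 2
(2)^3 = 8

8


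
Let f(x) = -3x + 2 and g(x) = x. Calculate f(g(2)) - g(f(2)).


f(g(2)) = -4
g(f(2)) = -4
Difference = 0

0


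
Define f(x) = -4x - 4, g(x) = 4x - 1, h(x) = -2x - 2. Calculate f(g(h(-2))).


-32


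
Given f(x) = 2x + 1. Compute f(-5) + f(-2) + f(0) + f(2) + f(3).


f(-5) = -9
f(-2) = -3
f(0) = 1
f(2) = 5
f(3) = 7
Sum = 1

1


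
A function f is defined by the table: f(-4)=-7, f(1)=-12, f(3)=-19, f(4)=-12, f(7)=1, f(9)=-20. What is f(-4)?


Reading from the table at x = -4

-7


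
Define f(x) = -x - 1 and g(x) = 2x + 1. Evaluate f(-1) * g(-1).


f(-1) = 0
g(-1) = -1
Product = 0

0


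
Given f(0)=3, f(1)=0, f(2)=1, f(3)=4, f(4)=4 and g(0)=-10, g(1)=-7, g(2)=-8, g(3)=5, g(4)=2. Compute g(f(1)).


f(1) = 0
g(0) = -10

-10


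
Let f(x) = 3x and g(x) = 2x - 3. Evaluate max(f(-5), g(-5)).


f(-5) = -15
g(-5) = -13
max = -13

-13


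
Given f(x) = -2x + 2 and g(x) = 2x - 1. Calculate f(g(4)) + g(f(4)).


f(g(4)) = -12
g(f(4)) = -13
Sum = -25

-25


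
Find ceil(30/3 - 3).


30/3 = 10
10 - 3 = 7
ceil(7) = 7

7


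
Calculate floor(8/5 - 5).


8/5 = 1.6
1.6 - 5 = -3.4
floor(-3.4) = -4

-4


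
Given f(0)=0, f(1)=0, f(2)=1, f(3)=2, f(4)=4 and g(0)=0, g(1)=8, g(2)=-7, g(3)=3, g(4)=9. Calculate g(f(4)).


f(4) = 4
g(4) = 9

9


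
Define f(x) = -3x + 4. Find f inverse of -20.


Solve -3x + 4 = -20
x = (-20 - 4) / (-3) = 8

8


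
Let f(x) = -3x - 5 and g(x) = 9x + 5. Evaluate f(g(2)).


g(2) = 23
f(23) = -74

-74


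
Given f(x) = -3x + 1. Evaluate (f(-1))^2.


f(-1) = 4
(4)^2 = 16

16


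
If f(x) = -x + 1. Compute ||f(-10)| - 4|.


f(-10) = 11
|11| = 11
|11 - 4| = 7

7


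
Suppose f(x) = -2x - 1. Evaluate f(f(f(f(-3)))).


f(-3) = 5
f(5) = -11
f(-11) = 21
f(21) = -43

-43


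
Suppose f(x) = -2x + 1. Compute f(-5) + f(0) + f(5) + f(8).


f(-5) = 11
f(0) = 1
f(5) = -9
f(8) = -15
Sum = -12

-12


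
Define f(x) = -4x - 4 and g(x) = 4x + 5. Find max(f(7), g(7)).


f(7) = -32
g(7) = 33
max = 33

33


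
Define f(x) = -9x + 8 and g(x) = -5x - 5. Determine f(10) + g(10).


f(10) = -82
g(10) = -55
Sum = -137

-137


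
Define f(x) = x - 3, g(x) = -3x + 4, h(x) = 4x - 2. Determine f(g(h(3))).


-29


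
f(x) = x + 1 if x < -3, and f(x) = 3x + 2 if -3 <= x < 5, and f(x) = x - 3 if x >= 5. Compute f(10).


10 satisfies x >= 5
f(10) = 7

7


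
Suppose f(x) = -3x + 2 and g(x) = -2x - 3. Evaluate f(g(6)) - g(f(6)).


f(g(6)) = 47
g(f(6)) = 29
Difference = 18

18


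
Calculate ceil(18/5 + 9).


18/5 = 3.6
3.6 + 9 = 12.6
ceil(12.6) = 13

13


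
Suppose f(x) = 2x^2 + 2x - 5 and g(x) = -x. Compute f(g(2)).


g(2) = -2
f(-2) = 2*(-2)^2 + 2*(-2) - 5 = -1

-1


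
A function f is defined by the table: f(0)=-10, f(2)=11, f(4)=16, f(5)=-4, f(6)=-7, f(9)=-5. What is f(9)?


Reading from the table at x = 9

-5


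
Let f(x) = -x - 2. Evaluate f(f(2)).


f(2) = -4
f(-4) = 2

2


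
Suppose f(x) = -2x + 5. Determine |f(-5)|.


f(-5) = 15
|15| = 15

15


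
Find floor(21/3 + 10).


21/3 = 7
7 + 10 = 17
floor(17) = 17

17


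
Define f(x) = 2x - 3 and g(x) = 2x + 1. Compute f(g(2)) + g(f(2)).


f(g(2)) = 7
g(f(2)) = 3
Sum = 10

10


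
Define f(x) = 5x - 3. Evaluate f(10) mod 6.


f(10) = 47
47 mod 6 = 5

5


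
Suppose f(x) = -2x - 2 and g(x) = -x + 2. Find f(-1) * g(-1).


f(-1) = 0
g(-1) = 3
Product = 0

0


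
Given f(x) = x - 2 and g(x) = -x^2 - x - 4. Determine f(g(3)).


g(3) = -16
f(-16) = -18

-18


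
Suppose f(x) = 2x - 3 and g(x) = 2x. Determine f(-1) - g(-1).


f(-1) = -5
g(-1) = -2
Difference = -3

-3


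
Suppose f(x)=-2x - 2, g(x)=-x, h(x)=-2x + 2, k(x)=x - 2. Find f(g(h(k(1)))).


k(1) = -1
h(-1) = 4
g(4) = -4
f(-4) = 6

6


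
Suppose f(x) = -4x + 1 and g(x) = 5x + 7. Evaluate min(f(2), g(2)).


f(2) = -7
g(2) = 17
min = -7

-7


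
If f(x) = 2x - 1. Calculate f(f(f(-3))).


-31


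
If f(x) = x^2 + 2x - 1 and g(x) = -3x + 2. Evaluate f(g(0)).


g(0) = 2
f(2) = 1*(2)^2 + 2*(2) - 1 = 7

7


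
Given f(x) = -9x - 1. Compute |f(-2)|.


f(-2) = 17
|17| = 17

17


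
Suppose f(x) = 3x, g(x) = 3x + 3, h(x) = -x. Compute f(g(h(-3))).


h(-3) = 3
g(3) = 12
f(12) = 36

36


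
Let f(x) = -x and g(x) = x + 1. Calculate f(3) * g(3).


f(3) = -3
g(3) = 4
Product = -12

-12


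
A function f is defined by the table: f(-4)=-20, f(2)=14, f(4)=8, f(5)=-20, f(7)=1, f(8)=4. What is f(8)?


Reading from the table at x = 8

4


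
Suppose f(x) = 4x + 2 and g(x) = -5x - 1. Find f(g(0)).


g(0) = -1
f(-1) = -2

-2


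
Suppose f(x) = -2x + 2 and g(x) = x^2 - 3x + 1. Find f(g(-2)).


g(-2) = 11
f(11) = -20

-20


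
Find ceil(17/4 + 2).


17/4 = 4.25
4.25 + 2 = 6.25
ceil(6.25) = 7

7


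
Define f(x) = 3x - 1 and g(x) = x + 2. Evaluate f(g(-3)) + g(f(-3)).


f(g(-3)) = -4
g(f(-3)) = -8
Sum = -12

-12


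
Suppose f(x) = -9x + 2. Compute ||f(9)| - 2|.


77


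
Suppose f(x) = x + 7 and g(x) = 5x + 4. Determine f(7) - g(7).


-25


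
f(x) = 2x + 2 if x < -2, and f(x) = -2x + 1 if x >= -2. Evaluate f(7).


7 satisfies x >= -2
f(7) = -13

-13


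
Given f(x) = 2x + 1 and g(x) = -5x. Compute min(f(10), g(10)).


-50


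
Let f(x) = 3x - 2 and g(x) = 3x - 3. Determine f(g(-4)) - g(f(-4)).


-2


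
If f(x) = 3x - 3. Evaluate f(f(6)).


f(6) = 15
f(15) = 42

42


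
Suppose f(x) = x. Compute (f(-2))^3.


f(-2) = -2
(-2)^3 = -8

-8


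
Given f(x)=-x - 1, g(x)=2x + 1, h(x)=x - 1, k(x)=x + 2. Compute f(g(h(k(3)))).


k(3) = 5
h(5) = 4
g(4) = 9
f(9) = -10

-10


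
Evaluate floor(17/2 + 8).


16


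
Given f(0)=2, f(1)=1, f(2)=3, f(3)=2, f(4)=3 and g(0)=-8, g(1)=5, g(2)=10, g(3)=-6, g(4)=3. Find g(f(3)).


10


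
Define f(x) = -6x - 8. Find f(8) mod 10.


f(8) = -56
-56 mod 10 = 4

4


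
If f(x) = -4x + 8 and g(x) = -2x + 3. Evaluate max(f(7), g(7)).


-11


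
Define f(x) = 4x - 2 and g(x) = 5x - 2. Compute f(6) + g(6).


f(6) = 22
g(6) = 28
Sum = 50

50


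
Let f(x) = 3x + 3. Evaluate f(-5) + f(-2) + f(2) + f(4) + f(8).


f(-5) = -12
f(-2) = -3
f(2) = 9
f(4) = 15
f(8) = 27
Sum = 36

36


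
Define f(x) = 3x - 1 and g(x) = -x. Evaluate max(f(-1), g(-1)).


f(-1) = -4
g(-1) = 1
max = 1

1


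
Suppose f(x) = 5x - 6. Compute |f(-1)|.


f(-1) = -11
|-11| = 11

11


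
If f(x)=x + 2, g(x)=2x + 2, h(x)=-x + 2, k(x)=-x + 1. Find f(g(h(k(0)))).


k(0) = 1
h(1) = 1
g(1) = 4
f(4) = 6

6


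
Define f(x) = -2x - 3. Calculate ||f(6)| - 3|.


f(6) = -15
|-15| = 15
|15 - 3| = 12

12


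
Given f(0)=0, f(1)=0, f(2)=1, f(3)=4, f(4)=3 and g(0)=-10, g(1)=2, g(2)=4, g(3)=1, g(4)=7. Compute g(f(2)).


2


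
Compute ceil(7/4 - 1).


7/4 = 1.75
1.75 - 1 = 0.75
ceil(0.75) = 1

1


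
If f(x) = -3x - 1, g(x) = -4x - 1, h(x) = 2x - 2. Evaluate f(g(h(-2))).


h(-2) = -6
g(-6) = 23
f(23) = -70

-70


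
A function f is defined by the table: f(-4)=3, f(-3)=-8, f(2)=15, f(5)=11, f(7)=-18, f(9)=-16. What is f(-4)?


Reading from the table at x = -4

3


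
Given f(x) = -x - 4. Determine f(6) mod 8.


f(6) = -10
-10 mod 8 = 6

6


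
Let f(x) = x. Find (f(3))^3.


f(3) = 3
(3)^3 = 27

27


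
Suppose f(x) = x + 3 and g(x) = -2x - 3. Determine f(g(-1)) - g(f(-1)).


f(g(-1)) = 2
g(f(-1)) = -7
Difference = 9

9


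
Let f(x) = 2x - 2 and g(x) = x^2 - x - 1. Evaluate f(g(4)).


g(4) = 11
f(11) = 20

20


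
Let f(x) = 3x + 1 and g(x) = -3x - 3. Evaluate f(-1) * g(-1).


f(-1) = -2
g(-1) = 0
Product = 0

0


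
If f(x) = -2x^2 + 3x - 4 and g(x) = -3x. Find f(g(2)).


g(2) = -6
f(-6) = (-2)*(-6)^2 + 3*(-6) - 4 = -94

-94


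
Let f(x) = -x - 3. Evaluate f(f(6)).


6


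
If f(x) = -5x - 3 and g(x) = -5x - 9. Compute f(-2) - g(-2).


f(-2) = 7
g(-2) = 1
Difference = 6

6


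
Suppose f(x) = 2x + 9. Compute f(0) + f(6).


30


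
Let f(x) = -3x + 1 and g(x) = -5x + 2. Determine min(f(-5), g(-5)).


16


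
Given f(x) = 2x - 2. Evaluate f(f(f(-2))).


-30
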